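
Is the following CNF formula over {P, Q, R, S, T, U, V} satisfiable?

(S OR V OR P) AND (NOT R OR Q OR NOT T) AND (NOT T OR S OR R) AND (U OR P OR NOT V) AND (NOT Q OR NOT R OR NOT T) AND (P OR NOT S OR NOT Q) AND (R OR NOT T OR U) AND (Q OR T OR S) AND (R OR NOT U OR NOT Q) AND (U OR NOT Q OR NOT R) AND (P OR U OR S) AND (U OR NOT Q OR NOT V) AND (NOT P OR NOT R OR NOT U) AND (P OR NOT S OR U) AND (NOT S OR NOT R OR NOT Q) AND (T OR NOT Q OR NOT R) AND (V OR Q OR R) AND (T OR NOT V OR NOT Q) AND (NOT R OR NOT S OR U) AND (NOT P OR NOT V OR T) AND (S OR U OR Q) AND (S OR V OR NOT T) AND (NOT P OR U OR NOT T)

Yes, satisfiable

Branch on S: set S = true.
Branch on P: set P = true.
Branch on R: set R = false.
Branch on T: set T = false.
From the singleton clause (NOT V), V = false.
From the singleton clause (Q), Q = true.
From the singleton clause (NOT U), U = false.
This assignment satisfies each clause.
A satisfying assignment: P=true, Q=true, R=false, S=true, T=false, U=false, V=false.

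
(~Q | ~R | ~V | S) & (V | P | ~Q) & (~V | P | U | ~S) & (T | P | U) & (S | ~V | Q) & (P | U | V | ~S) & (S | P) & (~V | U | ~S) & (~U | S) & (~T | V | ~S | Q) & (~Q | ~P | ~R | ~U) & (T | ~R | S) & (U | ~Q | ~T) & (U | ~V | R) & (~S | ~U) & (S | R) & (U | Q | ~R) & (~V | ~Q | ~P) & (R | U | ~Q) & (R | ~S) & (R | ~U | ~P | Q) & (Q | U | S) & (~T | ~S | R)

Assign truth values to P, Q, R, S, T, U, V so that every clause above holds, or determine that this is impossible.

P ↦ 1, Q ↦ 1, R ↦ 1, S ↦ 1, T ↦ 0, U ↦ 0, V ↦ 0

Case S = 1:
From the singleton clause (~U), U = 0.
From the singleton clause (~V), V = 0.
From the singleton clause (P), P = 1.
From the singleton clause (R), R = 1.
From the singleton clause (Q), Q = 1.
From the singleton clause (~T), T = 0.
This assignment satisfies each clause.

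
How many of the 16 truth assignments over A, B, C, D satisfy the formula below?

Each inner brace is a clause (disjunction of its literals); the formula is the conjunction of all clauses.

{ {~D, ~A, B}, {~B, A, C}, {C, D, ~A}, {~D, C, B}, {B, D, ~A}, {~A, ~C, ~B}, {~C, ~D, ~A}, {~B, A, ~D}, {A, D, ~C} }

3

There are 2^4 = 16 truth assignments over (A, B, C, D).
Check each against the 9 clauses (columns in the order A, B, C, D):
  F F F F  ✓ satisfies all
  F F F T  ✗ fails (~D | C | B)
  F F T F  ✗ fails (A | D | ~C)
  F F T T  ✓ satisfies all
  F T F F  ✗ fails (~B | A | C)
  F T F T  ✗ fails (~B | A | C)
  F T T F  ✗ fails (A | D | ~C)
  F T T T  ✗ fails (~B | A | ~D)
  T F F F  ✗ fails (C | D | ~A)
  T F F T  ✗ fails (~D | ~A | B)
  T F T F  ✗ fails (B | D | ~A)
  T F T T  ✗ fails (~D | ~A | B)
  T T F F  ✗ fails (C | D | ~A)
  T T F T  ✓ satisfies all
  T T T F  ✗ fails (~A | ~C | ~B)
  T T T T  ✗ fails (~A | ~C | ~B)
3 of the 16 rows are models.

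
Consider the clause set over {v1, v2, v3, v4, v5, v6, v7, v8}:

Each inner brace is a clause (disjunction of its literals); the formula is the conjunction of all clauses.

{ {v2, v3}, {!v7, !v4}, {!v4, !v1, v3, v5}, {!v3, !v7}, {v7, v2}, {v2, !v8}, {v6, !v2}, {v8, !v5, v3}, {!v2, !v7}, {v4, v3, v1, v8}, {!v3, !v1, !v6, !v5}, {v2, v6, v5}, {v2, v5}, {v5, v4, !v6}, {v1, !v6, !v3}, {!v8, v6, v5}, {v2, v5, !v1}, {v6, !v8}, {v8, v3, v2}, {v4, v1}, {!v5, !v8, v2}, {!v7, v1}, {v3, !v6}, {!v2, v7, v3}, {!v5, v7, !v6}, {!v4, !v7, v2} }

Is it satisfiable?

Yes, satisfiable

Try v2 = true.
The clause (v6) is unit, so v6 = true.
The clause (!v7) is unit, so v7 = false.
The clause (v3) is unit, so v3 = true.
The clause (v1) is unit, so v1 = true.
The clause (!v5) is unit, so v5 = false.
The clause (v4) is unit, so v4 = true.
All clauses hold; v8 can take either value.
A satisfying assignment: v1=true,  v2=true,  v3=true,  v4=true,  v5=false,  v6=true,  v7=false,  v8=false.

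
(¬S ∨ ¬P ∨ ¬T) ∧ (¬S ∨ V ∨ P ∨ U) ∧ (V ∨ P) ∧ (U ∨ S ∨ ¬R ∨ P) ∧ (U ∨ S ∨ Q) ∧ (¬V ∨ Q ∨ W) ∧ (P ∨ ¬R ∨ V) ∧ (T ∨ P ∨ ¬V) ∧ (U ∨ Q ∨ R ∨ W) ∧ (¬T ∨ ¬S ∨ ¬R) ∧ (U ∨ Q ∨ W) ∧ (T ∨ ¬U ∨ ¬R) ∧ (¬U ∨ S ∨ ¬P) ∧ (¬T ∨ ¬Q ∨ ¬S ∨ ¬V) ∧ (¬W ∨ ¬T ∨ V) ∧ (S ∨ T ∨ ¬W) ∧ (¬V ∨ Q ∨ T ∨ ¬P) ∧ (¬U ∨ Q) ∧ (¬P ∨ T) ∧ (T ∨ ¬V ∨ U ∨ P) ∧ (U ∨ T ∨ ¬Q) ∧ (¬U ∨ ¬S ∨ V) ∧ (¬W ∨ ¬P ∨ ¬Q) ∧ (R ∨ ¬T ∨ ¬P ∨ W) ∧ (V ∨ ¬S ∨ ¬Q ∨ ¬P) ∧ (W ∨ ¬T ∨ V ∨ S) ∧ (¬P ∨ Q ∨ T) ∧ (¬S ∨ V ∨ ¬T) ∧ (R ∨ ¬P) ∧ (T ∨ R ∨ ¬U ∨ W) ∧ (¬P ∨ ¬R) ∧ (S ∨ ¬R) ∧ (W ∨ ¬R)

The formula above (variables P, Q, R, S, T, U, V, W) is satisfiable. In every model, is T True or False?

True

Suppose T = False.
From the singleton clause (¬P), P = False.
From the singleton clause (V), V = True.
That conflicts with the unit clause (¬V).
So every satisfying assignment has T = True.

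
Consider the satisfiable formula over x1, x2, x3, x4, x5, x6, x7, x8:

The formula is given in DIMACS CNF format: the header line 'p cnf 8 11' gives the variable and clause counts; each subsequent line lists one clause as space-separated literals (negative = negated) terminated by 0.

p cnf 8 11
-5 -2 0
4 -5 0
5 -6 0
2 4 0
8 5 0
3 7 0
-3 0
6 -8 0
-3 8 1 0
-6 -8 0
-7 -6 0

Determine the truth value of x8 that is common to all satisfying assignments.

Suppose x8 = True.
The clause (¬x3) is unit, so x3 = False.
The clause (x7) is unit, so x7 = True.
The clause (x6) is unit, so x6 = True.
Now (¬x6) is unsatisfied and unit — conflict.
So every satisfying assignment has x8 = False.

False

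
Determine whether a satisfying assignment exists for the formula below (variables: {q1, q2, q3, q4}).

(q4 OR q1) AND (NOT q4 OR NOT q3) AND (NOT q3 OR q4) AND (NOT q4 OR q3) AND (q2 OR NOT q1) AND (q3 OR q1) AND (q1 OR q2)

Yes

Case q4 = false:
Unit clause (q1) forces q1 = true.
Unit clause (NOT q3) forces q3 = false.
Unit clause (q2) forces q2 = true.
This assignment satisfies each clause.
A satisfying assignment: q1 ↦ true,  q2 ↦ true,  q3 ↦ false,  q4 ↦ false.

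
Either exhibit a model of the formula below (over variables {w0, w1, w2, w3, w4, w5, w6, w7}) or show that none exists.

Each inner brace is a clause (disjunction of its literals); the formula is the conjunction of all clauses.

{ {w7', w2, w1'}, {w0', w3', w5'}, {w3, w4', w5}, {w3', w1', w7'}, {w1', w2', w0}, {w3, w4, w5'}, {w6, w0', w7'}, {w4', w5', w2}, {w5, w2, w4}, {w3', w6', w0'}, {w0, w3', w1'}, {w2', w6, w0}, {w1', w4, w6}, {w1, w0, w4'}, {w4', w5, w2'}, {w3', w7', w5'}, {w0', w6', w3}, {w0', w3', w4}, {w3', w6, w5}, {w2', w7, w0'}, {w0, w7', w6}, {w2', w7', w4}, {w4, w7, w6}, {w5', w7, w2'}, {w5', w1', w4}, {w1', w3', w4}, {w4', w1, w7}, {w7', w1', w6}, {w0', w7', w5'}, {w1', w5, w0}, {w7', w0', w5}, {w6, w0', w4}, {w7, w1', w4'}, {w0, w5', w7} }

w0=0,  w1=0,  w2=1,  w3=1,  w4=0,  w5=0,  w6=1,  w7=0

Branch on w7: set w7 = 0.
Branch on w2: set w2 = 1.
The clause (w0') is unit, so w0 = 0.
The clause (w1') is unit, so w1 = 0.
The clause (w6) is unit, so w6 = 1.
The clause (w4') is unit, so w4 = 0.
The clause (w5') is unit, so w5 = 0.
No clause remains; w3 is free.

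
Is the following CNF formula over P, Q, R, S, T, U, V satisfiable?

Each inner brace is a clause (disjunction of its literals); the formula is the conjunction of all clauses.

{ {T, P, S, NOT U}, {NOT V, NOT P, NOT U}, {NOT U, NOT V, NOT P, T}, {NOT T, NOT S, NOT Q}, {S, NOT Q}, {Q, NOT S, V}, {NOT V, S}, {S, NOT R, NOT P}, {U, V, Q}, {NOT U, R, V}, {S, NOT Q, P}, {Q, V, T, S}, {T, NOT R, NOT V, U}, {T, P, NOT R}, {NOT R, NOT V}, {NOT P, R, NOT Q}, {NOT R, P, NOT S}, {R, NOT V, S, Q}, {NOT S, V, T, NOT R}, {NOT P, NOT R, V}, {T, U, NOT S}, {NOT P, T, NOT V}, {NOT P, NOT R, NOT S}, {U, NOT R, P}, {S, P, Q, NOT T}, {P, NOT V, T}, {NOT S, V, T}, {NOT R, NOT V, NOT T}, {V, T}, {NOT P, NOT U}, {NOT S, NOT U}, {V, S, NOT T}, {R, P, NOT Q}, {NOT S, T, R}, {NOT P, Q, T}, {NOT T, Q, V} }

Case S = true:
From the singleton clause (NOT U), U = false.
From the singleton clause (T), T = true.
From the singleton clause (NOT Q), Q = false.
From the singleton clause (V), V = true.
From the singleton clause (NOT R), R = false.
All clauses hold; P can take either value.
A satisfying assignment: P ↦ false, Q ↦ false, R ↦ false, S ↦ true, T ↦ true, U ↦ false, V ↦ true.

Satisfiable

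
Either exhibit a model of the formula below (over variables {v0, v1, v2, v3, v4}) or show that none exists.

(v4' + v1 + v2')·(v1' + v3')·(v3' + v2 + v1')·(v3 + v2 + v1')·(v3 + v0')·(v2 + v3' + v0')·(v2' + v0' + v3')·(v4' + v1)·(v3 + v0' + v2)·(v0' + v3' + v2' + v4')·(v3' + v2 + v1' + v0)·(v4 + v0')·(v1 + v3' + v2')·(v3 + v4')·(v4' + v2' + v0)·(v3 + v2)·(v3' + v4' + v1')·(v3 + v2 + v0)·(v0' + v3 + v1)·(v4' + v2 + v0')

Try v1 = 0.
Unit clause (v4') forces v4 = 0.
Unit clause (v0') forces v0 = 0.
Try v3 = 0.
Unit clause (v2) forces v2 = 1.
Every clause now holds.

v0=0; v1=0; v2=1; v3=0; v4=0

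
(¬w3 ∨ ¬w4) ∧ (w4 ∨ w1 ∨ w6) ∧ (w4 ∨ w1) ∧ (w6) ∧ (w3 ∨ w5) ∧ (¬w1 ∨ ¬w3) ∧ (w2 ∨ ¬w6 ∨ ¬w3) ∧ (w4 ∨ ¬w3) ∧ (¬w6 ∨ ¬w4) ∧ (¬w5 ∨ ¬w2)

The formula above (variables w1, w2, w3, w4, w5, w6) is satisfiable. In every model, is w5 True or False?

True

Suppose w5 = False.
The clause (w6) is unit, so w6 = True.
The clause (w3) is unit, so w3 = True.
The clause (¬w4) is unit, so w4 = False.
That conflicts with the unit clause (w4).
So every satisfying assignment has w5 = True.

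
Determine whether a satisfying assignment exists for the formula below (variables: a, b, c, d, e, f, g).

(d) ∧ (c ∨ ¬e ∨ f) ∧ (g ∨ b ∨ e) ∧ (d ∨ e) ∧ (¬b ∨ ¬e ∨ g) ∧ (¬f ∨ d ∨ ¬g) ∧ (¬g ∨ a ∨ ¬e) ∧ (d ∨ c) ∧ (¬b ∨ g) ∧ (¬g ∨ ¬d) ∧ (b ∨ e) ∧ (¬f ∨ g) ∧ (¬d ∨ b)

(d) alone gives d = True.
(¬g) alone gives g = False.
(¬b) alone gives b = False.
That conflicts with the unit clause (b).
No assignment satisfies every clause.

No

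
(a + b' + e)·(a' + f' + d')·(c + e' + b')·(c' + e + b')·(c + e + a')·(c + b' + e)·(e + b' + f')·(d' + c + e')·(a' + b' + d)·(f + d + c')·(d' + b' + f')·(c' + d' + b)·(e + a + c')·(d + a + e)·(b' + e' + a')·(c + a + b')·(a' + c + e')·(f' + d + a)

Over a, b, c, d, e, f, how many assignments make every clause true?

There are 2^6 = 64 truth assignments over (a, b, c, d, e, f).
Split on d. With d = 1, the clauses containing d are satisfied and d' drops from the rest; 3 of the 2^5 = 32 assignments to the other variables satisfy what remains.
With d = 0, by the same count on the reduced clause set, 3 assignments work.
Total: 3 + 3 = 6.

6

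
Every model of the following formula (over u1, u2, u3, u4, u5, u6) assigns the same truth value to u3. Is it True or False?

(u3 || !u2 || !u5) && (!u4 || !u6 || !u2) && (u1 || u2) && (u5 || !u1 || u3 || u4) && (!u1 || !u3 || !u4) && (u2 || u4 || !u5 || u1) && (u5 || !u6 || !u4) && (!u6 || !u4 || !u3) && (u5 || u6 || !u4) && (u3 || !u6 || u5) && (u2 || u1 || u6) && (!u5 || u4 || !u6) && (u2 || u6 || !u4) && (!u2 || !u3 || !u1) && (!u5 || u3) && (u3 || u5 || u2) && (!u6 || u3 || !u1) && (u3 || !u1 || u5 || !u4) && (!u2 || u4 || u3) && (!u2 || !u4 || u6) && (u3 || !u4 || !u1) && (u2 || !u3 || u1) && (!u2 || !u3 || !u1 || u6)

Suppose u3 = false.
The clause (!u5) is unit, so u5 = false.
The clause (!u6) is unit, so u6 = false.
The clause (!u4) is unit, so u4 = false.
The clause (!u1) is unit, so u1 = false.
The clause (u2) is unit, so u2 = true.
That conflicts with the unit clause (!u2).
So every satisfying assignment has u3 = True.

True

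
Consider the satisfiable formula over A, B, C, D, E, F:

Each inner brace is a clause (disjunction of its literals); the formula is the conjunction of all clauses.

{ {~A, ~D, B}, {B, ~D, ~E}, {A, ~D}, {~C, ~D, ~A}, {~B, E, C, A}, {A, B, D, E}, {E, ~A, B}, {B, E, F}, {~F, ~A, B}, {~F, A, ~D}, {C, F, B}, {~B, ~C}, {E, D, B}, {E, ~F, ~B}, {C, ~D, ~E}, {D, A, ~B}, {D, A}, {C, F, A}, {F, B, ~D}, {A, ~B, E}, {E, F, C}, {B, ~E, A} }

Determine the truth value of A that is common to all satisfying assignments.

Suppose A = 0.
The clause (~D) is unit, so D = 0.
Now (D) is unsatisfied and unit — conflict.
So every satisfying assignment has A = True.

True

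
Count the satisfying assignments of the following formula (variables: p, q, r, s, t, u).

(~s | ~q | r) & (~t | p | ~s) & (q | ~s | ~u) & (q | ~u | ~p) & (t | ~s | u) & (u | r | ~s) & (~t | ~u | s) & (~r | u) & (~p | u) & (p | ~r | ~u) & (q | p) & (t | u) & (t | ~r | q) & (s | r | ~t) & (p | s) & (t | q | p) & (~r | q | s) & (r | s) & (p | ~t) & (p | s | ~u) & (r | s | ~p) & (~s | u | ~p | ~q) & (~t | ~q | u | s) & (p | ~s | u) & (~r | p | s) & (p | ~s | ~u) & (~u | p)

There are 2^6 = 64 truth assignments over (p, q, r, s, t, u).
Split on q. With q = 1, the clauses containing q are satisfied and ~q drops from the rest; 3 of the 2^5 = 32 assignments to the other variables satisfy what remains.
With q = 0, by the same count on the reduced clause set, 0 assignments work.
(One model: p=T, q=T, r=T, s=F, t=F, u=T.)
Total: 3 + 0 = 3.

3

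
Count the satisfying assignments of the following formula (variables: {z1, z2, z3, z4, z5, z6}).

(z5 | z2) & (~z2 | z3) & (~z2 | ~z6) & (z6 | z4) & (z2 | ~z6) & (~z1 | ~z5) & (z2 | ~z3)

There are 2^6 = 64 truth assignments over (z1, z2, z3, z4, z5, z6).
Split on z4. With z4 = 1, the clauses containing z4 are satisfied and ~z4 drops from the rest; 4 of the 2^5 = 32 assignments to the other variables satisfy what remains.
With z4 = 0, by the same count on the reduced clause set, 0 assignments work.
Total: 4 + 0 = 4.

4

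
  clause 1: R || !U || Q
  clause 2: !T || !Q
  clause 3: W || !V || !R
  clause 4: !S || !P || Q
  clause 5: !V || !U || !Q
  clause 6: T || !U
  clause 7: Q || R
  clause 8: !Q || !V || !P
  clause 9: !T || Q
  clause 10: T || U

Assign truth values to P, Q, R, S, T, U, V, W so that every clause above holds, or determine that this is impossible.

Try T = false.
(!U) alone gives U = false.
That conflicts with the unit clause (U).
So T must be the other value — set T = true.
(!Q) alone gives Q = false.
That conflicts with the unit clause (Q).
Either choice for T ends in contradiction.

UNSATISFIABLE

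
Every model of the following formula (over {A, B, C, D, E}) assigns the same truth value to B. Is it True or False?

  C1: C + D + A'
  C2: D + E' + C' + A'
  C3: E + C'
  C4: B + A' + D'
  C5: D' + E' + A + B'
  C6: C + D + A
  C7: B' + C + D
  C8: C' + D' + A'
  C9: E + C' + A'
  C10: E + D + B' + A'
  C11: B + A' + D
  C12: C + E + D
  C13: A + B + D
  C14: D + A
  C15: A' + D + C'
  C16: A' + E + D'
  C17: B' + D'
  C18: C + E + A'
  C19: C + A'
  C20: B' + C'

Suppose B = 1.
From the singleton clause (D'), D = 0.
From the singleton clause (C), C = 1.
But (C') is also a unit clause — contradiction.
So every satisfying assignment has B = False.

False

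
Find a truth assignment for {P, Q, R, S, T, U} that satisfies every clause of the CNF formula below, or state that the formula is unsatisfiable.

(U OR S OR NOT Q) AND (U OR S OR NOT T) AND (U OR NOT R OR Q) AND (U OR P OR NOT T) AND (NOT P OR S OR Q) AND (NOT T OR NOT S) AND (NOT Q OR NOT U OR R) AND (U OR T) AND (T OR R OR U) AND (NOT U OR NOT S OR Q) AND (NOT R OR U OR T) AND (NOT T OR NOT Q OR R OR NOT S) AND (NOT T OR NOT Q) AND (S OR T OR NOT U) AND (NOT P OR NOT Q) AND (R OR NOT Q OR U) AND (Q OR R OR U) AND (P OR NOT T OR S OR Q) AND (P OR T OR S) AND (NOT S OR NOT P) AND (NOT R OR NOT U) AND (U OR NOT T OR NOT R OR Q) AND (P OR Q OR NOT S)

UNSATISFIABLE

Suppose T = false.
Unit clause (U) forces U = true.
Unit clause (S) forces S = true.
Unit clause (Q) forces Q = true.
Unit clause (R) forces R = true.
Now (NOT R) is unsatisfied and unit — conflict.
That branch fails; take T = true instead.
Unit clause (NOT S) forces S = false.
Unit clause (U) forces U = true.
Unit clause (NOT Q) forces Q = false.
Unit clause (NOT P) forces P = false.
Now (P) is unsatisfied and unit — conflict.
Either choice for T ends in contradiction.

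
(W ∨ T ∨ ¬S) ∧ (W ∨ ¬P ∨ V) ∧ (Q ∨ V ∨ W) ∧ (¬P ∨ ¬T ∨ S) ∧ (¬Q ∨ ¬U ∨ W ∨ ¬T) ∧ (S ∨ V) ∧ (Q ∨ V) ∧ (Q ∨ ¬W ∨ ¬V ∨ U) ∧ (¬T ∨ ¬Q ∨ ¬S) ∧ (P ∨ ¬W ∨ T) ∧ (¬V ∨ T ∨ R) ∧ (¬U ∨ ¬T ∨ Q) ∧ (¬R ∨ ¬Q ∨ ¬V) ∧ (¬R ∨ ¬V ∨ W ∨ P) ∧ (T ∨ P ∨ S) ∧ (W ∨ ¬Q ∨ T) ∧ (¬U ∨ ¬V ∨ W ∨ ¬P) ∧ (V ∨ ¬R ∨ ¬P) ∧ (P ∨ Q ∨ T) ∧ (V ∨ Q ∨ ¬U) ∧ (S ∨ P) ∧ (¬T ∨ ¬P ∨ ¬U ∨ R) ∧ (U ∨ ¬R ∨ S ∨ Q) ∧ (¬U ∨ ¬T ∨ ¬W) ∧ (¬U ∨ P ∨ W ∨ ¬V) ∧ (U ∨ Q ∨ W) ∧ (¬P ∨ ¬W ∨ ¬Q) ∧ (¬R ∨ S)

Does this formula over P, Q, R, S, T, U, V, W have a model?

Suppose S = True.
Suppose W = True.
Suppose Q = False.
Unit clause (V) forces V = True.
Unit clause (U) forces U = True.
Unit clause (¬T) forces T = False.
Unit clause (P) forces P = True.
Unit clause (R) forces R = True.
This assignment satisfies each clause.
A satisfying assignment: P ↦ True; Q ↦ False; R ↦ True; S ↦ True; T ↦ False; U ↦ True; V ↦ True; W ↦ True.

Yes, satisfiable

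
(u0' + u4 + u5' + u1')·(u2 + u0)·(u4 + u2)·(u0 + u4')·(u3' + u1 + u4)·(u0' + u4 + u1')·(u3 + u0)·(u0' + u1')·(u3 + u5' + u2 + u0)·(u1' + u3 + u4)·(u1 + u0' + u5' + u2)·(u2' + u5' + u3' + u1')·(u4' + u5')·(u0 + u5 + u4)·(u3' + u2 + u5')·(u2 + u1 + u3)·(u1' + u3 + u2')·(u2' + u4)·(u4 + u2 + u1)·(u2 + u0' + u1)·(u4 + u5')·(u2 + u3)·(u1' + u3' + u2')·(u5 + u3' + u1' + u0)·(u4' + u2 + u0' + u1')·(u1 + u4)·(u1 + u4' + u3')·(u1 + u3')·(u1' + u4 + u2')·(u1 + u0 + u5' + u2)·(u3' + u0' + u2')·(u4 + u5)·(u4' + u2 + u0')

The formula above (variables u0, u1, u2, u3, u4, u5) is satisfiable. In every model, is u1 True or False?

Suppose u1 = 1.
The clause (u0') is unit, so u0 = 0.
The clause (u2) is unit, so u2 = 1.
The clause (u4') is unit, so u4 = 0.
Now (u4) is unsatisfied and unit — conflict.
So every satisfying assignment has u1 = False.

False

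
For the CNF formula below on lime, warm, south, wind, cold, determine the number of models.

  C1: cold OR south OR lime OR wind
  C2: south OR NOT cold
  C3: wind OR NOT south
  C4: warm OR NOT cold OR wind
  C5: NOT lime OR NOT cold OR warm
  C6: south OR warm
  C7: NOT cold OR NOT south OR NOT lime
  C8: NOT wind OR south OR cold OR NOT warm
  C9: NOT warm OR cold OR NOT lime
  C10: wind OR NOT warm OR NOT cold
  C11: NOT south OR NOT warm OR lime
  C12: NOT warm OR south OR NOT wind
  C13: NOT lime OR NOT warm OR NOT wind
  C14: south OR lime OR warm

3

There are 2^5 = 32 truth assignments over (lime, warm, south, wind, cold).
Split on warm. With warm = true, the clauses containing warm are satisfied and NOT warm drops from the rest; 0 of the 2^4 = 16 assignments to the other variables satisfy what remains.
With warm = false, by the same count on the reduced clause set, 3 assignments work.
Total: 0 + 3 = 3.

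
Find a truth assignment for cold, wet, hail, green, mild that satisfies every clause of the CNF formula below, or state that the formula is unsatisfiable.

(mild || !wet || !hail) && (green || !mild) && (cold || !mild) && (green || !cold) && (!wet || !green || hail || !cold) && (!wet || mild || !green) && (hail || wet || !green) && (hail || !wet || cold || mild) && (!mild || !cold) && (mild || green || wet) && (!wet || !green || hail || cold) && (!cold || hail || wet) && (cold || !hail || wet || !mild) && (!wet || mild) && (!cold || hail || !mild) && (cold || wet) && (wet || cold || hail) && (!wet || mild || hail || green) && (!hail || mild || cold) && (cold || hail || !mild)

Case green = true:
Case cold = true:
From the singleton clause (!mild), mild = false.
From the singleton clause (!wet), wet = false.
From the singleton clause (hail), hail = true.
This assignment satisfies each clause.

cold=true; wet=false; hail=true; green=true; mild=false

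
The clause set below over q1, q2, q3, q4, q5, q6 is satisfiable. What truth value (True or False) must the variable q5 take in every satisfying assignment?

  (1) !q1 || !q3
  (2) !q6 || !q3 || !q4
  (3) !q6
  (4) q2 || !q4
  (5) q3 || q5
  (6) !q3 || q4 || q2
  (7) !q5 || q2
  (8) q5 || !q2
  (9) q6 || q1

Suppose q5 = false.
From the singleton clause (!q6), q6 = false.
From the singleton clause (q3), q3 = true.
From the singleton clause (!q1), q1 = false.
Now (q1) is unsatisfied and unit — conflict.
So every satisfying assignment has q5 = True.

True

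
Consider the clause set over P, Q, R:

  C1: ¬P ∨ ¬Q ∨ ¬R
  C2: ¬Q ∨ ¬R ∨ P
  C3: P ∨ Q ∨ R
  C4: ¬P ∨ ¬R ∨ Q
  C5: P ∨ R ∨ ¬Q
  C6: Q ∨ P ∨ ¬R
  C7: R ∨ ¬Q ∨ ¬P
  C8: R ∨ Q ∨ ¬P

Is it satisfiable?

Case P = False:
Case Q = False:
Unit clause (R) forces R = True.
Now (¬R) is unsatisfied and unit — conflict.
Undo Q and try Q = True.
Unit clause (¬R) forces R = False.
Now (R) is unsatisfied and unit — conflict.
Either choice for Q ends in contradiction.
Undo P and try P = True.
Case Q = False:
Unit clause (¬R) forces R = False.
Now (R) is unsatisfied and unit — conflict.
Undo Q and try Q = True.
Unit clause (¬R) forces R = False.
Now (R) is unsatisfied and unit — conflict.
Either choice for Q ends in contradiction.
Either choice for P ends in contradiction.
No assignment satisfies every clause.

No, unsatisfiable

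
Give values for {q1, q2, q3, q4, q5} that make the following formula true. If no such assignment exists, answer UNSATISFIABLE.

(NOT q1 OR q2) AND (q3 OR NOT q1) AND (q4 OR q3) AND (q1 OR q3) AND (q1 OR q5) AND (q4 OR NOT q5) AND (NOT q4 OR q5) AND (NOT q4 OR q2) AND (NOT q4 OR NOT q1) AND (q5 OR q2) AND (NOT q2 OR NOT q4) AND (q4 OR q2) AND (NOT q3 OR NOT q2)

UNSATISFIABLE

Try q1 = false.
The clause (q3) is unit, so q3 = true.
The clause (q5) is unit, so q5 = true.
The clause (q4) is unit, so q4 = true.
The clause (q2) is unit, so q2 = true.
But (NOT q2) is also a unit clause — contradiction.
That branch fails; take q1 = true instead.
The clause (q2) is unit, so q2 = true.
The clause (q3) is unit, so q3 = true.
But (NOT q3) is also a unit clause — contradiction.
Either choice for q1 ends in contradiction.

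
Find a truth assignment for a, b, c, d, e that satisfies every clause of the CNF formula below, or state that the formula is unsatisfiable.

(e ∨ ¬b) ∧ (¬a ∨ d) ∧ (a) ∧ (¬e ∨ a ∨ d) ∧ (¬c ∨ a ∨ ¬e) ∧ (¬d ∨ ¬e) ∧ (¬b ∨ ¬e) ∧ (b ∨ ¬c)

a ↦ True; b ↦ False; c ↦ False; d ↦ True; e ↦ False

The clause (a) is unit, so a = True.
The clause (d) is unit, so d = True.
The clause (¬e) is unit, so e = False.
The clause (¬b) is unit, so b = False.
The clause (¬c) is unit, so c = False.
All clauses are satisfied.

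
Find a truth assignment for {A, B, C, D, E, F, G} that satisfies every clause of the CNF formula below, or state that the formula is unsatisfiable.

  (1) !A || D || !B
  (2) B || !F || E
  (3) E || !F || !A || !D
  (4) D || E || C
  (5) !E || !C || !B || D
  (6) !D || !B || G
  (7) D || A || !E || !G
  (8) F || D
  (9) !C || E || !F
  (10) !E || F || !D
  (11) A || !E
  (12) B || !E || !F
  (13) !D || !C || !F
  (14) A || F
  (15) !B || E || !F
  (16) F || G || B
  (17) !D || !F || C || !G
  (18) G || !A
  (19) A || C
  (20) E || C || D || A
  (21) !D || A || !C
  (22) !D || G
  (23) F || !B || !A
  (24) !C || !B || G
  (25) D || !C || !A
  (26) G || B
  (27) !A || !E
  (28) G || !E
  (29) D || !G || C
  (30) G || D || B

A=true, B=false, C=true, D=true, E=false, F=false, G=true

Try F = false.
From the singleton clause (D), D = true.
From the singleton clause (!E), E = false.
From the singleton clause (A), A = true.
From the singleton clause (G), G = true.
From the singleton clause (!B), B = false.
No clause remains; C is free.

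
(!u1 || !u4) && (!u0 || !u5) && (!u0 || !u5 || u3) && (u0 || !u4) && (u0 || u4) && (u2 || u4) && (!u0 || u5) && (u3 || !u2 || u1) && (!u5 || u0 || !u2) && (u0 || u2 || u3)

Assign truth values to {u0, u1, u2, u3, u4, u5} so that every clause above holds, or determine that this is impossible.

UNSATISFIABLE

Suppose u1 = false.
Suppose u0 = false.
(!u4) alone gives u4 = false.
Now (u4) is unsatisfied and unit — conflict.
So u0 must be the other value — set u0 = true.
(!u5) alone gives u5 = false.
Now (u5) is unsatisfied and unit — conflict.
Either choice for u0 ends in contradiction.
So u1 must be the other value — set u1 = true.
(!u4) alone gives u4 = false.
(u0) alone gives u0 = true.
(!u5) alone gives u5 = false.
Now (u5) is unsatisfied and unit — conflict.
Either choice for u1 ends in contradiction.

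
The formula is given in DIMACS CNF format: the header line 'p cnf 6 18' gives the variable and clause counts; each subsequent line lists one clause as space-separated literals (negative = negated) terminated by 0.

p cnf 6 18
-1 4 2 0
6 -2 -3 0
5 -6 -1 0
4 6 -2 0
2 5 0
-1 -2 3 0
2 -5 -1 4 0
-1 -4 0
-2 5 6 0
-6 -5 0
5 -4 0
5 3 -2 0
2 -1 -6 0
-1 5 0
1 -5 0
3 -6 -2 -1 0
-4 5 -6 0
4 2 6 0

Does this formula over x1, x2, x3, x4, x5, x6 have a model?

Yes, satisfiable

Case x2 = True:
Case x6 = True:
(¬x5) alone gives x5 = False.
(¬x1) alone gives x1 = False.
(¬x4) alone gives x4 = False.
(x3) alone gives x3 = True.
All clauses are satisfied.
A satisfying assignment: x1 ↦ False; x2 ↦ True; x3 ↦ True; x4 ↦ False; x5 ↦ False; x6 ↦ True.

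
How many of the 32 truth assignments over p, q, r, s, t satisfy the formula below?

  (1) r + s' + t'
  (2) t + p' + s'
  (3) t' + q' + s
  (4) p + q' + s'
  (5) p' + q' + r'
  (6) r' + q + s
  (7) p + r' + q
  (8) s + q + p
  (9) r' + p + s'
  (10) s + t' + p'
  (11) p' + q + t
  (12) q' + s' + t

5

There are 2^5 = 32 truth assignments over (p, q, r, s, t).
Split on s. With s = 1, the clauses containing s are satisfied and s' drops from the rest; 2 of the 2^4 = 16 assignments to the other variables satisfy what remains.
With s = 0, by the same count on the reduced clause set, 3 assignments work.
(One model: p=F, q=F, r=F, s=T, t=F.)
Total: 2 + 3 = 5.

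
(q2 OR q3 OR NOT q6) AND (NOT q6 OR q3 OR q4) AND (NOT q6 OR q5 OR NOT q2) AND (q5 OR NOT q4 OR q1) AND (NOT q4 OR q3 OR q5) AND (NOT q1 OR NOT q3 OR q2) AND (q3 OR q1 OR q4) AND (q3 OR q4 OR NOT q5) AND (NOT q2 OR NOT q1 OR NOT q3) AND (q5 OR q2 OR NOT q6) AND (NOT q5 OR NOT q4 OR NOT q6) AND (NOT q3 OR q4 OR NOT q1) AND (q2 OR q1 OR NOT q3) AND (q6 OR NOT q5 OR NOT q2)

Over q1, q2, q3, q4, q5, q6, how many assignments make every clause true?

There are 2^6 = 64 truth assignments over (q1, q2, q3, q4, q5, q6).
Split on q3. With q3 = true, the clauses containing q3 are satisfied and NOT q3 drops from the rest; 2 of the 2^5 = 32 assignments to the other variables satisfy what remains.
With q3 = false, by the same count on the reduced clause set, 4 assignments work.
Total: 2 + 4 = 6.

6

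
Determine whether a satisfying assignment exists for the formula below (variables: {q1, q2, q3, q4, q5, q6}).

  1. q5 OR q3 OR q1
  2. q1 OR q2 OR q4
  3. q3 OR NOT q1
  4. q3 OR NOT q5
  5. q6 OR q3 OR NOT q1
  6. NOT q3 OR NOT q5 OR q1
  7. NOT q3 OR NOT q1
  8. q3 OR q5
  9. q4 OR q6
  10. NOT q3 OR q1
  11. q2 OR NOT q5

Branch on q3: set q3 = true.
Unit clause (NOT q1) forces q1 = false.
That conflicts with the unit clause (q1).
That branch fails; take q3 = false instead.
Unit clause (NOT q1) forces q1 = false.
Unit clause (q5) forces q5 = true.
That conflicts with the unit clause (NOT q5).
Both values of q3 lead to a conflict.
No assignment satisfies every clause.

Unsatisfiable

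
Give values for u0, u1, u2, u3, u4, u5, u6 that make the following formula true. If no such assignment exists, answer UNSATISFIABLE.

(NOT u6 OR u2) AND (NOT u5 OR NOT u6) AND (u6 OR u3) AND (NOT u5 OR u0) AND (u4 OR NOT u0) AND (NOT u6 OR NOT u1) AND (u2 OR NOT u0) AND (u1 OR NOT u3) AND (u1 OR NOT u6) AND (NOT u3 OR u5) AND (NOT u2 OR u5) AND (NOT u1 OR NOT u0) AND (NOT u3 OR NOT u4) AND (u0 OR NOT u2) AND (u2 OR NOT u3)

UNSATISFIABLE

Suppose u6 = false.
From the singleton clause (u3), u3 = true.
From the singleton clause (u1), u1 = true.
From the singleton clause (u5), u5 = true.
From the singleton clause (u0), u0 = true.
That conflicts with the unit clause (NOT u0).
Undo u6 and try u6 = true.
From the singleton clause (u2), u2 = true.
From the singleton clause (NOT u5), u5 = false.
That conflicts with the unit clause (u5).
Neither u6 = true nor u6 = false works.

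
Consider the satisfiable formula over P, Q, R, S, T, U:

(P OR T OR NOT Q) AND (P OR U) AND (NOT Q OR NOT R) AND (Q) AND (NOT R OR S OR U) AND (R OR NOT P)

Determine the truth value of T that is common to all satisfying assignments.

Suppose T = false.
The clause (Q) is unit, so Q = true.
The clause (P) is unit, so P = true.
The clause (NOT R) is unit, so R = false.
Now (R) is unsatisfied and unit — conflict.
So every satisfying assignment has T = True.

True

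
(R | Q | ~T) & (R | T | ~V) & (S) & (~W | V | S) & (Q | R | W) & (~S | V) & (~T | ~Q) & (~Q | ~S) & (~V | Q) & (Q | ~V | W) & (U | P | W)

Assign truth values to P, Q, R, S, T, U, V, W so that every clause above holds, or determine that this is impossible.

Unit clause (S) forces S = 1.
Unit clause (V) forces V = 1.
Unit clause (~Q) forces Q = 0.
That conflicts with the unit clause (Q).

UNSATISFIABLE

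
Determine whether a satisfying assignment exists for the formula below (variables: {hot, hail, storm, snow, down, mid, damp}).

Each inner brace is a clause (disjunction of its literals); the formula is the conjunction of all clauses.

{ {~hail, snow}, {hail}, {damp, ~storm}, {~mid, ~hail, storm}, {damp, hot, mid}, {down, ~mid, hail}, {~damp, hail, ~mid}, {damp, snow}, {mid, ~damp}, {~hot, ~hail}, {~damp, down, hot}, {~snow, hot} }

No

From the singleton clause (hail), hail = 1.
From the singleton clause (snow), snow = 1.
From the singleton clause (~hot), hot = 0.
But (hot) is also a unit clause — contradiction.
No assignment satisfies every clause.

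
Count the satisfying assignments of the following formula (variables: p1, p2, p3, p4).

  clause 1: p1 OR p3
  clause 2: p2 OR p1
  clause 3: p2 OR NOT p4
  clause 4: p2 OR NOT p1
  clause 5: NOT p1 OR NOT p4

There are 2^4 = 16 truth assignments over (p1, p2, p3, p4).
Check each against the 5 clauses (columns in the order p1, p2, p3, p4):
  F F F F  ✗ fails (p1 OR p3)
  F F F T  ✗ fails (p1 OR p3)
  F F T F  ✗ fails (p2 OR p1)
  F F T T  ✗ fails (p2 OR p1)
  F T F F  ✗ fails (p1 OR p3)
  F T F T  ✗ fails (p1 OR p3)
  F T T F  ✓ satisfies all
  F T T T  ✓ satisfies all
  T F F F  ✗ fails (p2 OR NOT p1)
  T F F T  ✗ fails (p2 OR NOT p4)
  T F T F  ✗ fails (p2 OR NOT p1)
  T F T T  ✗ fails (p2 OR NOT p4)
  T T F F  ✓ satisfies all
  T T F T  ✗ fails (NOT p1 OR NOT p4)
  T T T F  ✓ satisfies all
  T T T T  ✗ fails (NOT p1 OR NOT p4)
4 of the 16 rows are models.

4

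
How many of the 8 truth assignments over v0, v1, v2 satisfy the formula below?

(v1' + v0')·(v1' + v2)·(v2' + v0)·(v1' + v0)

There are 2^3 = 8 truth assignments over (v0, v1, v2).
Split on v2. With v2 = 1, the clauses containing v2 are satisfied and v2' drops from the rest; 1 of the 2^2 = 4 assignments to the other variables satisfy what remains.
With v2 = 0, by the same count on the reduced clause set, 2 assignments work.
(One model: v0=F, v1=F, v2=F.)
Total: 1 + 2 = 3.

3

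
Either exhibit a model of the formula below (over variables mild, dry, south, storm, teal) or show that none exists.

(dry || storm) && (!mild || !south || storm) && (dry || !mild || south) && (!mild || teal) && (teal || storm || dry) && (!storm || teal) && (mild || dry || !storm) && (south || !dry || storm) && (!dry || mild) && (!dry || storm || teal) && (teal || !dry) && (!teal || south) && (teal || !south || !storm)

Suppose dry = false.
Unit clause (storm) forces storm = true.
Unit clause (teal) forces teal = true.
Unit clause (mild) forces mild = true.
Unit clause (south) forces south = true.
All clauses are satisfied.

mild: true,  dry: false,  south: true,  storm: true,  teal: true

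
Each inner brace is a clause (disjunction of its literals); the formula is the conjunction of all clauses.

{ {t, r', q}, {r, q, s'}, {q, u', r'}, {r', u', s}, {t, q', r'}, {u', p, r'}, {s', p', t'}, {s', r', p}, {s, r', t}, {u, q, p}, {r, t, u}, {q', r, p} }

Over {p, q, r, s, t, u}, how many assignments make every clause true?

There are 2^6 = 64 truth assignments over (p, q, r, s, t, u).
Split on p. With p = 1, the clauses containing p are satisfied and p' drops from the rest; 9 of the 2^5 = 32 assignments to the other variables satisfy what remains.
With p = 0, by the same count on the reduced clause set, 3 assignments work.
(One model: p=F, q=F, r=F, s=F, t=F, u=T.)
Total: 9 + 3 = 12.

12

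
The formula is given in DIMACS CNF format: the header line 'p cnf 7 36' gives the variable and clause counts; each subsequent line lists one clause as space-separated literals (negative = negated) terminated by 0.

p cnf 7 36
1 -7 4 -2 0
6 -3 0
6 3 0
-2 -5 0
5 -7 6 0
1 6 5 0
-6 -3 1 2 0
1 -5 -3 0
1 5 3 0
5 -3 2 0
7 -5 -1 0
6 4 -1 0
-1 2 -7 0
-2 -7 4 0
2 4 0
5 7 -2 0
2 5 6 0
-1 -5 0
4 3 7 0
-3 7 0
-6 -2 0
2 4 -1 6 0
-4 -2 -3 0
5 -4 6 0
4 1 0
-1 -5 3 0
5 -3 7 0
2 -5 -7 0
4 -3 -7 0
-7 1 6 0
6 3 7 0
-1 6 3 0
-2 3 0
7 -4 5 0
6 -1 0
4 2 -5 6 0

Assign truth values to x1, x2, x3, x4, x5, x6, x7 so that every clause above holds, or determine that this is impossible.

x1: False, x2: False, x3: False, x4: True, x5: True, x6: True, x7: False

Suppose x6 = True.
Unit clause (¬x2) forces x2 = False.
Unit clause (x4) forces x4 = True.
Suppose x3 = False.
Suppose x1 = False.
Unit clause (x5) forces x5 = True.
Unit clause (¬x7) forces x7 = False.
Every clause now holds.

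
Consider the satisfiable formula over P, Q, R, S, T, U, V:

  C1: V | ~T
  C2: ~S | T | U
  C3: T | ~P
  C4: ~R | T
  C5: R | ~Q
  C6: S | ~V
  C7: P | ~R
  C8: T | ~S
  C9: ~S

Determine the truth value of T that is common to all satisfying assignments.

Suppose T = 1.
The clause (V) is unit, so V = 1.
The clause (S) is unit, so S = 1.
That conflicts with the unit clause (~S).
So every satisfying assignment has T = False.

False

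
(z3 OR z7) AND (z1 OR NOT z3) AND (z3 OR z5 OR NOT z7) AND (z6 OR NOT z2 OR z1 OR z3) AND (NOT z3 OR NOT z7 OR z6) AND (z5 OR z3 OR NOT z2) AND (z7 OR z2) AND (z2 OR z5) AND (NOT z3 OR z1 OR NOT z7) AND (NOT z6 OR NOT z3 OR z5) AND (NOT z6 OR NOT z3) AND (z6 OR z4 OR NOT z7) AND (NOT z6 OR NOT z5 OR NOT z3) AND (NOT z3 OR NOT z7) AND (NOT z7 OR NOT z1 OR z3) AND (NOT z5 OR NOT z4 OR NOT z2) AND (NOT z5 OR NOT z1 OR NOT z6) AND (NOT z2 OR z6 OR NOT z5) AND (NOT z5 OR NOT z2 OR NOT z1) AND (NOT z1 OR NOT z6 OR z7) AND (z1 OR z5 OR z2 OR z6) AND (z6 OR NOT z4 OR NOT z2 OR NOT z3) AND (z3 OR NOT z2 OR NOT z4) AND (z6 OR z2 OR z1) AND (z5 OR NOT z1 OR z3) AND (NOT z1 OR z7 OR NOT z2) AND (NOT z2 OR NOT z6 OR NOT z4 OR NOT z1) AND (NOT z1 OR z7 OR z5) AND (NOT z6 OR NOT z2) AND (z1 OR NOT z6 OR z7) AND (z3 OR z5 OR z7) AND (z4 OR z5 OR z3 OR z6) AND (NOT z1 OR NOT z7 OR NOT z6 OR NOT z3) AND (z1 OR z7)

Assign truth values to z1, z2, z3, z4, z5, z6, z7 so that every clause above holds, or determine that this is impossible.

Branch on z3: set z3 = false.
Unit clause (z7) forces z7 = true.
Unit clause (z5) forces z5 = true.
Unit clause (NOT z1) forces z1 = false.
Branch on z6: set z6 = true.
Unit clause (NOT z2) forces z2 = false.
No clause remains; z4 is free.

z1 ↦ false,  z2 ↦ false,  z3 ↦ false,  z4 ↦ false,  z5 ↦ true,  z6 ↦ true,  z7 ↦ true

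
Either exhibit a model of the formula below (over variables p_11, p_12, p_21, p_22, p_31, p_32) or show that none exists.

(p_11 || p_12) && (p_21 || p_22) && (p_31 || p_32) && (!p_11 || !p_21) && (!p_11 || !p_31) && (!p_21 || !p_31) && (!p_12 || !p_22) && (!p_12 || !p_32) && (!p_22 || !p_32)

UNSATISFIABLE

Suppose p_11 = true.
The clause (!p_21) is unit, so p_21 = false.
The clause (p_22) is unit, so p_22 = true.
The clause (!p_31) is unit, so p_31 = false.
The clause (p_32) is unit, so p_32 = true.
That conflicts with the unit clause (!p_32).
So p_11 must be the other value — set p_11 = false.
The clause (p_12) is unit, so p_12 = true.
The clause (!p_22) is unit, so p_22 = false.
The clause (p_21) is unit, so p_21 = true.
The clause (!p_31) is unit, so p_31 = false.
The clause (p_32) is unit, so p_32 = true.
That conflicts with the unit clause (!p_32).
Neither p_11 = true nor p_11 = false works.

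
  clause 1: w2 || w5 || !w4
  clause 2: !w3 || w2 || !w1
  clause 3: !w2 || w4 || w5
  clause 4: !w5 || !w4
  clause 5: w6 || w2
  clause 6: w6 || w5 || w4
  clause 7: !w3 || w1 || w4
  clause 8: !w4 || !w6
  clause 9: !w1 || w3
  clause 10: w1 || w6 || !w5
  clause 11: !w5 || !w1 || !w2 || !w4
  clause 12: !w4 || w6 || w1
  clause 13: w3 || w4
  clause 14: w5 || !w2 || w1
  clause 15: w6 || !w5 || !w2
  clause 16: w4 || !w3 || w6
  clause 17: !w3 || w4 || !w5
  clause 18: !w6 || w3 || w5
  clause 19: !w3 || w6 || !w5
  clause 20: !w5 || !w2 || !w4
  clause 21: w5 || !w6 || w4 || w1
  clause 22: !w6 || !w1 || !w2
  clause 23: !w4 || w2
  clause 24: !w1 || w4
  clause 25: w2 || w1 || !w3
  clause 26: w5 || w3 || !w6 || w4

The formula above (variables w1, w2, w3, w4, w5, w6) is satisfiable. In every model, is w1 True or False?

Suppose w1 = false.
Case w5 = false:
Unit clause (!w2) forces w2 = false.
Unit clause (!w4) forces w4 = false.
Unit clause (w6) forces w6 = true.
Now (!w6) is unsatisfied and unit — conflict.
Backtrack on w5: now try w5 = true.
Unit clause (!w4) forces w4 = false.
Unit clause (!w3) forces w3 = false.
Now (w3) is unsatisfied and unit — conflict.
Either choice for w5 ends in contradiction.
So every satisfying assignment has w1 = True.

True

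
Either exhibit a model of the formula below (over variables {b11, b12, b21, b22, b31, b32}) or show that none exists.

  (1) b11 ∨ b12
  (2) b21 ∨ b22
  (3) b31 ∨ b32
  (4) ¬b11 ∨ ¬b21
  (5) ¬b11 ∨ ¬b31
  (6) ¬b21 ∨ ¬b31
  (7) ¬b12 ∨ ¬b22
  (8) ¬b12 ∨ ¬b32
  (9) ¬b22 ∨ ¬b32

UNSATISFIABLE

Branch on b11: set b11 = True.
From the singleton clause (¬b21), b21 = False.
From the singleton clause (b22), b22 = True.
From the singleton clause (¬b31), b31 = False.
From the singleton clause (b32), b32 = True.
But (¬b32) is also a unit clause — contradiction.
Backtrack on b11: now try b11 = False.
From the singleton clause (b12), b12 = True.
From the singleton clause (¬b22), b22 = False.
From the singleton clause (b21), b21 = True.
From the singleton clause (¬b31), b31 = False.
From the singleton clause (b32), b32 = True.
But (¬b32) is also a unit clause — contradiction.
Neither b11 = True nor b11 = False works.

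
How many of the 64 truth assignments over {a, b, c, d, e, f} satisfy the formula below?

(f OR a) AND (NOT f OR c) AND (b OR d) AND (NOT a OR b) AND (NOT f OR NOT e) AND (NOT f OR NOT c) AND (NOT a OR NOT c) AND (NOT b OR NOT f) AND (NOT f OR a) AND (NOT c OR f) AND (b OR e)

There are 2^6 = 64 truth assignments over (a, b, c, d, e, f).
Split on c. With c = true, the clauses containing c are satisfied and NOT c drops from the rest; 0 of the 2^5 = 32 assignments to the other variables satisfy what remains.
With c = false, by the same count on the reduced clause set, 4 assignments work.
Total: 0 + 4 = 4.

4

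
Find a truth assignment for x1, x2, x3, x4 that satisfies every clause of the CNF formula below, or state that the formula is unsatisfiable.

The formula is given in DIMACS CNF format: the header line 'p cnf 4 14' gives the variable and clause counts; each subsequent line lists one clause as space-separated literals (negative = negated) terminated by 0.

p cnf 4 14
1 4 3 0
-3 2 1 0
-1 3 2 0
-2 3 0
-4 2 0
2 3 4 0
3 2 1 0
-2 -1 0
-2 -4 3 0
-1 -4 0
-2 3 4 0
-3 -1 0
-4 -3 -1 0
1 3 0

Try x2 = True.
Unit clause (x3) forces x3 = True.
Unit clause (¬x1) forces x1 = False.
Every clause is now satisfied; x4 is unconstrained.

x1 ↦ False, x2 ↦ True, x3 ↦ True, x4 ↦ True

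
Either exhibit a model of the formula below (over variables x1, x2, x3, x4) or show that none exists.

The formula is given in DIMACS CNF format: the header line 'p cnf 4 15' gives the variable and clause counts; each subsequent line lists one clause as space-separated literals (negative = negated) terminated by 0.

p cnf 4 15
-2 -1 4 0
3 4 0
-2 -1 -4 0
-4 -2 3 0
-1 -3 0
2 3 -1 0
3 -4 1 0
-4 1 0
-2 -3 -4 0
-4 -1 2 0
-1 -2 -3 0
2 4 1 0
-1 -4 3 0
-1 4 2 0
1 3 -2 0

Branch on x3: set x3 = True.
(¬x1) alone gives x1 = False.
(¬x4) alone gives x4 = False.
(x2) alone gives x2 = True.
All clauses are satisfied.

x1: False, x2: True, x3: True, x4: False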